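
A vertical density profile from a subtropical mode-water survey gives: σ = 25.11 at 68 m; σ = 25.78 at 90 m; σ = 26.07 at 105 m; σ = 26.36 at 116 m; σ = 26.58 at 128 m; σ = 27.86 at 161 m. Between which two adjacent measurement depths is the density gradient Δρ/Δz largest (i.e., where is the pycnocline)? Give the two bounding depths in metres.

128–161 m

Compute the density gradient over each adjacent pair:
  68–90 m: Δρ/Δz = 0.67/22 = 0.030 kg m⁻⁴
  90–105 m: Δρ/Δz = 0.29/15 = 0.019 kg m⁻⁴
  105–116 m: Δρ/Δz = 0.29/11 = 0.026 kg m⁻⁴
  116–128 m: Δρ/Δz = 0.22/12 = 0.018 kg m⁻⁴
  128–161 m: Δρ/Δz = 1.28/33 = 0.039 kg m⁻⁴
The largest gradient is in the 128–161 m interval — the pycnocline.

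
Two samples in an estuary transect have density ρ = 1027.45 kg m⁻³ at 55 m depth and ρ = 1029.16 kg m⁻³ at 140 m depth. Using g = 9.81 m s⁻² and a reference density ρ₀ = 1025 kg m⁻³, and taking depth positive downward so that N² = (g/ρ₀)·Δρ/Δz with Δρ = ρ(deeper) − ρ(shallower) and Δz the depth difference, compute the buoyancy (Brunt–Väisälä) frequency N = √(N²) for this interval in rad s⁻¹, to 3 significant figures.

0.0139 rad s⁻¹

Δρ = 1029.16 − 1027.45 = 1.71 kg m⁻³ over Δz = 140 − 55 = 85 m.
N² = (9.81/1025) × (1.71/85) = 1.9254 × 10⁻⁴ s⁻².
N = √(1.9254 × 10⁻⁴) = 0.013876 rad s⁻¹ ≈ 0.0139 rad s⁻¹.
A positive N² confirms static stability across the interval.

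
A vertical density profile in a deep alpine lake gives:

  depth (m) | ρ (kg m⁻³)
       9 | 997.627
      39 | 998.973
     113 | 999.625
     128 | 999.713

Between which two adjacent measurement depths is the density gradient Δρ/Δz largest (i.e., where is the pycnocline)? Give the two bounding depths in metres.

Compute the density gradient over each adjacent pair:
  9–39 m: Δρ/Δz = 1.346/30 = 0.045 kg m⁻⁴
  39–113 m: Δρ/Δz = 0.652/74 = 8.8 × 10⁻³ kg m⁻⁴
  113–128 m: Δρ/Δz = 0.088/15 = 5.9 × 10⁻³ kg m⁻⁴
The largest gradient is in the 9–39 m interval — the pycnocline.

9–39 m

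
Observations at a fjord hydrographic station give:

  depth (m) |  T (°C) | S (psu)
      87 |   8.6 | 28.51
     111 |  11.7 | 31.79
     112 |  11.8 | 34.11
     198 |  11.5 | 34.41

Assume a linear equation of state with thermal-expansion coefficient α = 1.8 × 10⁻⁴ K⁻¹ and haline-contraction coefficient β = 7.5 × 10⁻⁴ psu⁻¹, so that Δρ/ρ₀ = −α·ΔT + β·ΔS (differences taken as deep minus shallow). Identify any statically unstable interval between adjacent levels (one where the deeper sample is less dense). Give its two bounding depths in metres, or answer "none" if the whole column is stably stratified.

Evaluate Δρ/ρ₀ = −αΔT + βΔS across each adjacent pair:
  87–111 m: −αΔT+βΔS = −(1.8 × 10⁻⁴)(+3.1)+(7.5 × 10⁻⁴)(+3.28) = 1.9 × 10⁻³ → stable
  111–112 m: −αΔT+βΔS = −(1.8 × 10⁻⁴)(+0.1)+(7.5 × 10⁻⁴)(+2.32) = 1.7 × 10⁻³ → stable
  112–198 m: −αΔT+βΔS = −(1.8 × 10⁻⁴)(-0.3)+(7.5 × 10⁻⁴)(+0.30) = 2.8 × 10⁻⁴ → stable
Every interval has Δρ > 0: the column is stably stratified throughout.

none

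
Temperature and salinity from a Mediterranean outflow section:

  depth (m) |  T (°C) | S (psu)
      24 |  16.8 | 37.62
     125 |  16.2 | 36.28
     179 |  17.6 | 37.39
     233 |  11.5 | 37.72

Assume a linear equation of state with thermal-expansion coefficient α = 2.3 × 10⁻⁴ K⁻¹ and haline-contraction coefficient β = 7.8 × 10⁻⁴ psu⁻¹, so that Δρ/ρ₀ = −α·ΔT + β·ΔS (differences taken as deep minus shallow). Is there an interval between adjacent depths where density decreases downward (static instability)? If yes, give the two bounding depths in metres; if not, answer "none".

24–125 m

Evaluate Δρ/ρ₀ = −αΔT + βΔS across each adjacent pair:
  24–125 m: −αΔT+βΔS = −(2.3 × 10⁻⁴)(-0.6)+(7.8 × 10⁻⁴)(-1.34) = -9.1 × 10⁻⁴ → UNSTABLE
  125–179 m: −αΔT+βΔS = −(2.3 × 10⁻⁴)(+1.4)+(7.8 × 10⁻⁴)(+1.11) = 5.4 × 10⁻⁴ → stable
  179–233 m: −αΔT+βΔS = −(2.3 × 10⁻⁴)(-6.1)+(7.8 × 10⁻⁴)(+0.33) = 1.7 × 10⁻³ → stable
The 24–125 m interval has Δρ < 0: lighter water underlies denser water.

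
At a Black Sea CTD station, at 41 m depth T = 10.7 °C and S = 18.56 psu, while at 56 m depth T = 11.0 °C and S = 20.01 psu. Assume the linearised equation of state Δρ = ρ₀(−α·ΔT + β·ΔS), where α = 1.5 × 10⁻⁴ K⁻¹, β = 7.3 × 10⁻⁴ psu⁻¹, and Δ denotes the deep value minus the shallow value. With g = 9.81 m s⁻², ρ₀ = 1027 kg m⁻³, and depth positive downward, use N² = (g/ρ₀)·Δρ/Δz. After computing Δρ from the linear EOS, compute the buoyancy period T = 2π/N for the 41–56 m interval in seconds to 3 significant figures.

ΔT = +0.3 K, ΔS = +1.45 psu (deep − shallow).
Δρ/ρ₀ = −αΔT + βΔS = -4.50 × 10⁻⁵ + 1.0585 × 10⁻³ = 1.0135 × 10⁻³, so Δρ ≈ 1.041 kg m⁻³.
N² = (g/ρ₀)·Δρ/Δz = g·(Δρ/ρ₀)/Δz = 9.81 × 1.0135 × 10⁻³ / 15 = 6.6283 × 10⁻⁴ s⁻².
N = √(6.6283 × 10⁻⁴) = 0.025745 rad s⁻¹ → T = 2π/N = 244.05 s ≈ 244 s.

244 s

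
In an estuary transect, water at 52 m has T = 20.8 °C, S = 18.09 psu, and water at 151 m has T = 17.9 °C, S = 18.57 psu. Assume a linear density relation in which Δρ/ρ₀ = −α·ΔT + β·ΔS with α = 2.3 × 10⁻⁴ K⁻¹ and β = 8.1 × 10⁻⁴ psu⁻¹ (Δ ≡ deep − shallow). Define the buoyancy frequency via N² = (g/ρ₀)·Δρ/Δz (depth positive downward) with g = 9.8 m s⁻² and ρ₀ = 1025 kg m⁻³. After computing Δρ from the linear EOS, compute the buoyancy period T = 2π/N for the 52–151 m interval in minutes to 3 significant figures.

10.2 min

ΔT = -2.9 K, ΔS = +0.48 psu (deep − shallow).
Δρ/ρ₀ = −αΔT + βΔS = 6.67 × 10⁻⁴ + 3.888 × 10⁻⁴ = 1.0558 × 10⁻³, so Δρ ≈ 1.082 kg m⁻³.
N² = (g/ρ₀)·Δρ/Δz = g·(Δρ/ρ₀)/Δz = 9.8 × 1.0558 × 10⁻³ / 99 = 1.0451 × 10⁻⁴ s⁻².
N = √(1.0451 × 10⁻⁴) = 0.010223 rad s⁻¹ → T = 2π/N = 614.61 s = 10.244 min ≈ 10.2 min.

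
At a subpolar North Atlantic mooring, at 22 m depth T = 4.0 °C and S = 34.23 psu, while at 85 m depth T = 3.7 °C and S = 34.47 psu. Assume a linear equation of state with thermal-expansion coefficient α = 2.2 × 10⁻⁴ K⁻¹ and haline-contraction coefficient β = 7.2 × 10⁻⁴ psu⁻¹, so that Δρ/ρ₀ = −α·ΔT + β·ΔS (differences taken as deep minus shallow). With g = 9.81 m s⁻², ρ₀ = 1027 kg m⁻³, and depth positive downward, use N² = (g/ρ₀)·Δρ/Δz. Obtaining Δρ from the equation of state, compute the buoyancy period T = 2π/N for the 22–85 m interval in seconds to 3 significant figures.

ΔT = -0.3 K, ΔS = +0.24 psu (deep − shallow).
Δρ/ρ₀ = −αΔT + βΔS = 6.60 × 10⁻⁵ + 1.728 × 10⁻⁴ = 2.388 × 10⁻⁴, so Δρ ≈ 0.2452 kg m⁻³.
N² = (g/ρ₀)·Δρ/Δz = g·(Δρ/ρ₀)/Δz = 9.81 × 2.388 × 10⁻⁴ / 63 = 3.7185 × 10⁻⁵ s⁻².
N = √(3.7185 × 10⁻⁵) = 6.0980 × 10⁻³ rad s⁻¹ → T = 2π/N = 1.0304 × 10³ s ≈ 1.03 × 10³ s.

1.03 × 10³ s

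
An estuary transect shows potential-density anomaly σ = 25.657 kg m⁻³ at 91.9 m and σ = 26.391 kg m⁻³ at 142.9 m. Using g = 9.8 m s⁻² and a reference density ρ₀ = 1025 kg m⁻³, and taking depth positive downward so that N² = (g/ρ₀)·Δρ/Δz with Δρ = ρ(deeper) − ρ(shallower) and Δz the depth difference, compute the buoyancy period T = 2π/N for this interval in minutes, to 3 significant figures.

8.93 min

Δρ = 1026.391 − 1025.657 = 0.734 kg m⁻³ over Δz = 142.9 − 91.9 = 51 m.
N² = (9.8/1025) × (0.734/51) = 1.3760 × 10⁻⁴ s⁻².
N = √(1.3760 × 10⁻⁴) = 0.011730 rad s⁻¹, so T = 2π/N = 535.65 s = 8.9275 min ≈ 8.93 min.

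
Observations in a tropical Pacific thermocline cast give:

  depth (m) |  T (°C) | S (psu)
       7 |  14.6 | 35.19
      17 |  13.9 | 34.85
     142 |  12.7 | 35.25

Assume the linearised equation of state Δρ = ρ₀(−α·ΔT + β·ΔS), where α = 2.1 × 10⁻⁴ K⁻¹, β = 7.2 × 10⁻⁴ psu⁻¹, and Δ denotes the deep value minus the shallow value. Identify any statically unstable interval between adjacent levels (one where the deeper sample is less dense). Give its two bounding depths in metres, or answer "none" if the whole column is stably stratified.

Evaluate Δρ/ρ₀ = −αΔT + βΔS across each adjacent pair:
  7–17 m: −αΔT+βΔS = −(2.1 × 10⁻⁴)(-0.7)+(7.2 × 10⁻⁴)(-0.34) = -9.8 × 10⁻⁵ → UNSTABLE
  17–142 m: −αΔT+βΔS = −(2.1 × 10⁻⁴)(-1.2)+(7.2 × 10⁻⁴)(+0.40) = 5.4 × 10⁻⁴ → stable
The 7–17 m interval has Δρ < 0: lighter water underlies denser water.

7–17 m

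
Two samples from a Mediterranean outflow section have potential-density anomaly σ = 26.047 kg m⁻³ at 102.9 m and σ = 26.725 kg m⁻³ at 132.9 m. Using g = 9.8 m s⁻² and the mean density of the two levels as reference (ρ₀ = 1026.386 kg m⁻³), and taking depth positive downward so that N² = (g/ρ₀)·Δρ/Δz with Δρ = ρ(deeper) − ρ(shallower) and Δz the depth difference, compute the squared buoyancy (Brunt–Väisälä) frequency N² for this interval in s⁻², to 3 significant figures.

2.16 × 10⁻⁴ s⁻²

Δρ = 1026.725 − 1026.047 = 0.678 kg m⁻³ over Δz = 132.9 − 102.9 = 30 m.
N² = (9.8/1026.386) × (0.678/30) = 2.1579 × 10⁻⁴ s⁻² ≈ 2.16 × 10⁻⁴ s⁻².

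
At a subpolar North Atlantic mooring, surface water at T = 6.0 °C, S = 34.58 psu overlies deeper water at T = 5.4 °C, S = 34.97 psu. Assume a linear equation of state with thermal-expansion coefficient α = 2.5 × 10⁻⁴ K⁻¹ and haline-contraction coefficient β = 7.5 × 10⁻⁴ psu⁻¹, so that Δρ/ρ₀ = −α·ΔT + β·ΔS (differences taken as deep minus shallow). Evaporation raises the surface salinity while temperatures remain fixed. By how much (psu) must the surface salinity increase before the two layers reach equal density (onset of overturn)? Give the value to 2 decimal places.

Neutral buoyancy requires −α(T_deep − T_surf) + β(S_deep − S_surf′) = 0.
S_surf′ = S_deep − (α/β)·ΔT = 34.97 − (2.5 × 10⁻⁴/7.5 × 10⁻⁴)·(-0.6) = 35.1700 psu.
Increase required: 35.1700 − 34.58 = 0.5900 psu.

0.59 psu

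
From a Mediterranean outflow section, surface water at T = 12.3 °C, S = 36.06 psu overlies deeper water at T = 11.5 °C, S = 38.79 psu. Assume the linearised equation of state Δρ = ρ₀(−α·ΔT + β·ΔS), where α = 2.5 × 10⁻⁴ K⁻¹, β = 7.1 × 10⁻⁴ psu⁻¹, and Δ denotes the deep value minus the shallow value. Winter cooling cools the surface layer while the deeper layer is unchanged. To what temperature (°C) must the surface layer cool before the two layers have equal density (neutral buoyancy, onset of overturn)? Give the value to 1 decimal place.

3.7 °C

Neutral buoyancy requires Δρ = 0, i.e. −α(T_deep − T_surf′) + β(S_deep − S_surf) = 0.
T_surf′ = T_deep − (β/α)·ΔS = 11.5 − (7.1 × 10⁻⁴/2.5 × 10⁻⁴)·(+2.73) = 3.747 °C.
Cooling required: 12.3 − (3.747) = 8.553 °C.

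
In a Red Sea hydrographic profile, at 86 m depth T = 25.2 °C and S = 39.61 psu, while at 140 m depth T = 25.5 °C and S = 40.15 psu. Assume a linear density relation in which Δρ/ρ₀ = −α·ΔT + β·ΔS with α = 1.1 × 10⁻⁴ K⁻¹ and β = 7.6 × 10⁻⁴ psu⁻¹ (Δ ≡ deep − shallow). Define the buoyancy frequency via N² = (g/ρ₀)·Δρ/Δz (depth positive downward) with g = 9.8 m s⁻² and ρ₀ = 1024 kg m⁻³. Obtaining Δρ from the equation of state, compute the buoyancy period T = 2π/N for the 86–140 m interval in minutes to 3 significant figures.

ΔT = +0.3 K, ΔS = +0.54 psu (deep − shallow).
Δρ/ρ₀ = −αΔT + βΔS = -3.30 × 10⁻⁵ + 4.104 × 10⁻⁴ = 3.774 × 10⁻⁴, so Δρ ≈ 0.3865 kg m⁻³.
N² = (g/ρ₀)·Δρ/Δz = g·(Δρ/ρ₀)/Δz = 9.8 × 3.774 × 10⁻⁴ / 54 = 6.8491 × 10⁻⁵ s⁻².
N = √(6.8491 × 10⁻⁵) = 8.2759 × 10⁻³ rad s⁻¹ → T = 2π/N = 759.21 s = 12.654 min ≈ 12.7 min.

12.7 min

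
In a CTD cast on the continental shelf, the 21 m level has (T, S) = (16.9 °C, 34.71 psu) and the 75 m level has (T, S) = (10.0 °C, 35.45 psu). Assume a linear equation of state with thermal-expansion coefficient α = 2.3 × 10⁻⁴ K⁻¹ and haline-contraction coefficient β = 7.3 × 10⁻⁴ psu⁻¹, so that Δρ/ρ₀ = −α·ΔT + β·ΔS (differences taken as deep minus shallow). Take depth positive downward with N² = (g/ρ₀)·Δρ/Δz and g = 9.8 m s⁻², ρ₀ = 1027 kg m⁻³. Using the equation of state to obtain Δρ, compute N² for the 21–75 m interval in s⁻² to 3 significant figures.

3.86 × 10⁻⁴ s⁻²

ΔT = -6.9 K, ΔS = +0.74 psu (deep − shallow).
Δρ/ρ₀ = −αΔT + βΔS = 1.587 × 10⁻³ + 5.402 × 10⁻⁴ = 2.1272 × 10⁻³, so Δρ ≈ 2.185 kg m⁻³.
N² = (g/ρ₀)·Δρ/Δz = g·(Δρ/ρ₀)/Δz = 9.8 × 2.1272 × 10⁻³ / 54 = 3.8605 × 10⁻⁴ s⁻² ≈ 3.86 × 10⁻⁴ s⁻².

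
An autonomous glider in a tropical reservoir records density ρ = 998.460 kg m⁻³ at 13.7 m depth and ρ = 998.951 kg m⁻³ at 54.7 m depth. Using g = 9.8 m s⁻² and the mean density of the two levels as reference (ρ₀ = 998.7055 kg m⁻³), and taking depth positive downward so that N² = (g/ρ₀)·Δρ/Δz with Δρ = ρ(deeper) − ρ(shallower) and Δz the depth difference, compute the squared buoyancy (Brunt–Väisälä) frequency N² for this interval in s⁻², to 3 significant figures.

Δρ = 998.951 − 998.460 = 0.491 kg m⁻³ over Δz = 54.7 − 13.7 = 41 m.
N² = (9.8/998.7055) × (0.491/41) = 1.1751 × 10⁻⁴ s⁻² ≈ 1.18 × 10⁻⁴ s⁻².

1.18 × 10⁻⁴ s⁻²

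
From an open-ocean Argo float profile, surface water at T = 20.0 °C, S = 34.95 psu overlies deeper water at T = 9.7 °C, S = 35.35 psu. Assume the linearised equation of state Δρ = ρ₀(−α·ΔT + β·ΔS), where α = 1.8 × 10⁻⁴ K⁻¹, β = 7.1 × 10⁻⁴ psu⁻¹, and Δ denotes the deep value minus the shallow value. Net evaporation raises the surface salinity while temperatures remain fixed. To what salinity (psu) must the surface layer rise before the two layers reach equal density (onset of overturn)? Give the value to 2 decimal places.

37.96 psu

Neutral buoyancy requires −α(T_deep − T_surf) + β(S_deep − S_surf′) = 0.
S_surf′ = S_deep − (α/β)·ΔT = 35.35 − (1.8 × 10⁻⁴/7.1 × 10⁻⁴)·(-10.3) = 37.9613 psu.
Increase required: 37.9613 − 34.95 = 3.0113 psu.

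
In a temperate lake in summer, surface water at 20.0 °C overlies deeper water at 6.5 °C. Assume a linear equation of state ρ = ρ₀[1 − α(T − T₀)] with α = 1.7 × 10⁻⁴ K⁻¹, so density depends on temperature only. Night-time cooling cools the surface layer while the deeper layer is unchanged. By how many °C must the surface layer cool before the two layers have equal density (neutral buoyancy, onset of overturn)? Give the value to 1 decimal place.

13.5 °C

With temperature the only control, equal density requires T_surf′ = T_deep.
T_surf′ = 6.5 °C.
Cooling required: 20.0 − 6.5 = 13.5 °C.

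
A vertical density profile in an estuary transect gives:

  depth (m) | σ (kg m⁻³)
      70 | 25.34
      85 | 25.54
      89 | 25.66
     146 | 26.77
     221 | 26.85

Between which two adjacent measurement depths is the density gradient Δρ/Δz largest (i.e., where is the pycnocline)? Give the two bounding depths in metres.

85–89 m

Compute the density gradient over each adjacent pair:
  70–85 m: Δρ/Δz = 0.20/15 = 0.013 kg m⁻⁴
  85–89 m: Δρ/Δz = 0.12/4 = 0.030 kg m⁻⁴
  89–146 m: Δρ/Δz = 1.11/57 = 0.019 kg m⁻⁴
  146–221 m: Δρ/Δz = 0.08/75 = 1.1 × 10⁻³ kg m⁻⁴
The largest gradient is in the 85–89 m interval — the pycnocline.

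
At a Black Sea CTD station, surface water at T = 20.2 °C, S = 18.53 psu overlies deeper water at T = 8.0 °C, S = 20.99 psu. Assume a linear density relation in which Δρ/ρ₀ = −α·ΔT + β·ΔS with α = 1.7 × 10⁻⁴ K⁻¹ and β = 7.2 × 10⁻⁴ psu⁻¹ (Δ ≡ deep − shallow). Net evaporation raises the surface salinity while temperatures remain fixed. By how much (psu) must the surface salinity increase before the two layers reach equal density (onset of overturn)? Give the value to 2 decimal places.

5.34 psu

Neutral buoyancy requires −α(T_deep − T_surf) + β(S_deep − S_surf′) = 0.
S_surf′ = S_deep − (α/β)·ΔT = 20.99 − (1.7 × 10⁻⁴/7.2 × 10⁻⁴)·(-12.2) = 23.8706 psu.
Increase required: 23.8706 − 18.53 = 5.3406 psu.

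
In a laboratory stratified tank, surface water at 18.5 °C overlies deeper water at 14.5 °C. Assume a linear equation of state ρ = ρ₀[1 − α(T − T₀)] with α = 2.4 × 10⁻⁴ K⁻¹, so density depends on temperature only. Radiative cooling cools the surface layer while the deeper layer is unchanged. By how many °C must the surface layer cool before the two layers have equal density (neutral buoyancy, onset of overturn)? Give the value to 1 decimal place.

4.0 °C

With temperature the only control, equal density requires T_surf′ = T_deep.
T_surf′ = 14.5 °C.
Cooling required: 18.5 − 14.5 = 4.0 °C.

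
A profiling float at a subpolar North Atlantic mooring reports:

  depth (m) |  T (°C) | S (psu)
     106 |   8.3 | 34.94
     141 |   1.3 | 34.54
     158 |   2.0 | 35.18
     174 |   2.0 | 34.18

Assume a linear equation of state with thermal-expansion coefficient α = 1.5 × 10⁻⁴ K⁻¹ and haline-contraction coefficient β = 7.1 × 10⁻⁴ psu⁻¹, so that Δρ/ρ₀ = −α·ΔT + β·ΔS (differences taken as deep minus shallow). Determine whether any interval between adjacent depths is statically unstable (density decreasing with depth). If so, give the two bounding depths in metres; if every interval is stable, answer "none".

158–174 m

Evaluate Δρ/ρ₀ = −αΔT + βΔS across each adjacent pair:
  106–141 m: −αΔT+βΔS = −(1.5 × 10⁻⁴)(-7.0)+(7.1 × 10⁻⁴)(-0.40) = 7.7 × 10⁻⁴ → stable
  141–158 m: −αΔT+βΔS = −(1.5 × 10⁻⁴)(+0.7)+(7.1 × 10⁻⁴)(+0.64) = 3.5 × 10⁻⁴ → stable
  158–174 m: −αΔT+βΔS = −(1.5 × 10⁻⁴)(+0.0)+(7.1 × 10⁻⁴)(-1.00) = -7.1 × 10⁻⁴ → UNSTABLE
The 158–174 m interval has Δρ < 0: lighter water underlies denser water.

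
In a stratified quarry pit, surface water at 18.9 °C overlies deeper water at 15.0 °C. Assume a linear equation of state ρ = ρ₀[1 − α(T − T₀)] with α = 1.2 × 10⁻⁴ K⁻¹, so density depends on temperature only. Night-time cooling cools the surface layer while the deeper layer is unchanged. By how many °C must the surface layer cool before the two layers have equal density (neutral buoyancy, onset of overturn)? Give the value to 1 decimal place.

3.9 °C

With temperature the only control, equal density requires T_surf′ = T_deep.
T_surf′ = 15.0 °C.
Cooling required: 18.9 − 15.0 = 3.9 °C.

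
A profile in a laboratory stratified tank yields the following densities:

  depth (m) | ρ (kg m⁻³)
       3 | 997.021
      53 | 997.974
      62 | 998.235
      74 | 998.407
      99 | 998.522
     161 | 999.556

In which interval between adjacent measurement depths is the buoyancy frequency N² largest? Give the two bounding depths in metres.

Compute the density gradient over each adjacent pair:
  3–53 m: Δρ/Δz = 0.953/50 = 0.019 kg m⁻⁴
  53–62 m: Δρ/Δz = 0.261/9 = 0.029 kg m⁻⁴
  62–74 m: Δρ/Δz = 0.172/12 = 0.014 kg m⁻⁴
  74–99 m: Δρ/Δz = 0.115/25 = 4.6 × 10⁻³ kg m⁻⁴
  99–161 m: Δρ/Δz = 1.034/62 = 0.017 kg m⁻⁴
The largest gradient is in the 53–62 m interval — the pycnocline.

53–62 m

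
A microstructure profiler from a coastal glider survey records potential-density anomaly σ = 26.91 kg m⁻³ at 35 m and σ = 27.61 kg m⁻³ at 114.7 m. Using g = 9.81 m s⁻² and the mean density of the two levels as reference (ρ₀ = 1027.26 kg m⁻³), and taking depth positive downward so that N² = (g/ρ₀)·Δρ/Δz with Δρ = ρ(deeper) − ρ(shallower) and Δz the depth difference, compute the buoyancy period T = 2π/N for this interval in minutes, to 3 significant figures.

11.4 min

Δρ = 1027.61 − 1026.91 = 0.70 kg m⁻³ over Δz = 114.7 − 35 = 79.7 m.
N² = (9.81/1027.26) × (0.70/79.7) = 8.3874 × 10⁻⁵ s⁻².
N = √(8.3874 × 10⁻⁵) = 9.1583 × 10⁻³ rad s⁻¹, so T = 2π/N = 686.06 s = 11.434 min ≈ 11.4 min.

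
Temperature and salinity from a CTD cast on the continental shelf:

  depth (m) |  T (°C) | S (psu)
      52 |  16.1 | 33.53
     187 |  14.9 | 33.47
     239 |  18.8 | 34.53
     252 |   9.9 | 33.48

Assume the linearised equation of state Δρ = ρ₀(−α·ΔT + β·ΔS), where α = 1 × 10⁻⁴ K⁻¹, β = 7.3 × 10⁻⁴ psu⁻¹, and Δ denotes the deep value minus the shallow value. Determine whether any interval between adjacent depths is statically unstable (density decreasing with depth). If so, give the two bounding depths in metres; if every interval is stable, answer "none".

none

Evaluate Δρ/ρ₀ = −αΔT + βΔS across each adjacent pair:
  52–187 m: −αΔT+βΔS = −(1 × 10⁻⁴)(-1.2)+(7.3 × 10⁻⁴)(-0.06) = 7.6 × 10⁻⁵ → stable
  187–239 m: −αΔT+βΔS = −(1 × 10⁻⁴)(+3.9)+(7.3 × 10⁻⁴)(+1.06) = 3.8 × 10⁻⁴ → stable
  239–252 m: −αΔT+βΔS = −(1 × 10⁻⁴)(-8.9)+(7.3 × 10⁻⁴)(-1.05) = 1.2 × 10⁻⁴ → stable
Every interval has Δρ > 0: the column is stably stratified throughout.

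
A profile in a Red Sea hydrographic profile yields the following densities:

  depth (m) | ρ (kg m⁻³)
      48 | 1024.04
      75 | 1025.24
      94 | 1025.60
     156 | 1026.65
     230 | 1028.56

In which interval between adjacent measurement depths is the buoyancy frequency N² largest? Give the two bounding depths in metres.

Compute the density gradient over each adjacent pair:
  48–75 m: Δρ/Δz = 1.20/27 = 0.044 kg m⁻⁴
  75–94 m: Δρ/Δz = 0.36/19 = 0.019 kg m⁻⁴
  94–156 m: Δρ/Δz = 1.05/62 = 0.017 kg m⁻⁴
  156–230 m: Δρ/Δz = 1.91/74 = 0.026 kg m⁻⁴
The largest gradient is in the 48–75 m interval — the pycnocline.

48–75 m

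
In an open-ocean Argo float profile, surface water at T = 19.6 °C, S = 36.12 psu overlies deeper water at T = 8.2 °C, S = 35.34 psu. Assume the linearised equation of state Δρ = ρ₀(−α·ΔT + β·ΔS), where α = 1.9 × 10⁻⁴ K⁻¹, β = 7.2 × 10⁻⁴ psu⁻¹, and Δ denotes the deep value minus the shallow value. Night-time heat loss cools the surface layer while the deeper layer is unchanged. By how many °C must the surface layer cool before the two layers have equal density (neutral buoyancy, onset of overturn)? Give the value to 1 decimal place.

Neutral buoyancy requires Δρ = 0, i.e. −α(T_deep − T_surf′) + β(S_deep − S_surf) = 0.
T_surf′ = T_deep − (β/α)·ΔS = 8.2 − (7.2 × 10⁻⁴/1.9 × 10⁻⁴)·(-0.78) = 11.156 °C.
Cooling required: 19.6 − (11.156) = 8.444 °C.

8.4 °C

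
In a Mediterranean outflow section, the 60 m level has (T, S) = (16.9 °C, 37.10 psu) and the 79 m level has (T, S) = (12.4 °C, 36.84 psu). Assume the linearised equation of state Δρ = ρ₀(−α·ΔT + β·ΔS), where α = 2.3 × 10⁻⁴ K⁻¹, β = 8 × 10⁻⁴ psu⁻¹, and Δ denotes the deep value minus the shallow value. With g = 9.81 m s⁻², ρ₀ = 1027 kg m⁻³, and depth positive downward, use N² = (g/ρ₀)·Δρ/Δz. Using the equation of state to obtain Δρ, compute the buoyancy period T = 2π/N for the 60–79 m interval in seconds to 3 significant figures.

ΔT = -4.5 K, ΔS = -0.26 psu (deep − shallow).
Δρ/ρ₀ = −αΔT + βΔS = 1.035 × 10⁻³ − 2.08 × 10⁻⁴ = 8.27 × 10⁻⁴, so Δρ ≈ 0.8493 kg m⁻³.
N² = (g/ρ₀)·Δρ/Δz = g·(Δρ/ρ₀)/Δz = 9.81 × 8.27 × 10⁻⁴ / 19 = 4.2699 × 10⁻⁴ s⁻².
N = √(4.2699 × 10⁻⁴) = 0.020664 rad s⁻¹ → T = 2π/N = 304.06 s ≈ 304 s.

304 s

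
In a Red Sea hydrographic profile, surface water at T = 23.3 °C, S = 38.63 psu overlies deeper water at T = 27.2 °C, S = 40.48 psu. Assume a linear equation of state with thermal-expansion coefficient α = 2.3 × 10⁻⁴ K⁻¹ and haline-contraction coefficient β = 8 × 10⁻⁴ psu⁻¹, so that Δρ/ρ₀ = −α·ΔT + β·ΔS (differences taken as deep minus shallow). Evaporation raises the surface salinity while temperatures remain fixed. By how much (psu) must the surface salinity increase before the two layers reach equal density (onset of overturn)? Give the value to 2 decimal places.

0.73 psu

Neutral buoyancy requires −α(T_deep − T_surf) + β(S_deep − S_surf′) = 0.
S_surf′ = S_deep − (α/β)·ΔT = 40.48 − (2.3 × 10⁻⁴/8 × 10⁻⁴)·(+3.9) = 39.3588 psu.
Increase required: 39.3588 − 38.63 = 0.7288 psu.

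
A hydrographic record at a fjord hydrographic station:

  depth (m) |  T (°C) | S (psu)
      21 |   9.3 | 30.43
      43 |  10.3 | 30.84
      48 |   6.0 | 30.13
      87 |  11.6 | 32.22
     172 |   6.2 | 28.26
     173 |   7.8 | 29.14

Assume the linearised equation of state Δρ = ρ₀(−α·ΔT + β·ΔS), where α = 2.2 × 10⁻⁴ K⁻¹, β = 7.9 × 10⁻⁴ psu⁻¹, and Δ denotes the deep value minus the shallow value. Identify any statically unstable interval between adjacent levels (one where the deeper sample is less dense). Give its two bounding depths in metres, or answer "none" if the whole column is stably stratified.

Evaluate Δρ/ρ₀ = −αΔT + βΔS across each adjacent pair:
  21–43 m: −αΔT+βΔS = −(2.2 × 10⁻⁴)(+1.0)+(7.9 × 10⁻⁴)(+0.41) = 1.0 × 10⁻⁴ → stable
  43–48 m: −αΔT+βΔS = −(2.2 × 10⁻⁴)(-4.3)+(7.9 × 10⁻⁴)(-0.71) = 3.9 × 10⁻⁴ → stable
  48–87 m: −αΔT+βΔS = −(2.2 × 10⁻⁴)(+5.6)+(7.9 × 10⁻⁴)(+2.09) = 4.2 × 10⁻⁴ → stable
  87–172 m: −αΔT+βΔS = −(2.2 × 10⁻⁴)(-5.4)+(7.9 × 10⁻⁴)(-3.96) = -1.9 × 10⁻³ → UNSTABLE
  172–173 m: −αΔT+βΔS = −(2.2 × 10⁻⁴)(+1.6)+(7.9 × 10⁻⁴)(+0.88) = 3.4 × 10⁻⁴ → stable
The 87–172 m interval has Δρ < 0: lighter water underlies denser water.

87–172 m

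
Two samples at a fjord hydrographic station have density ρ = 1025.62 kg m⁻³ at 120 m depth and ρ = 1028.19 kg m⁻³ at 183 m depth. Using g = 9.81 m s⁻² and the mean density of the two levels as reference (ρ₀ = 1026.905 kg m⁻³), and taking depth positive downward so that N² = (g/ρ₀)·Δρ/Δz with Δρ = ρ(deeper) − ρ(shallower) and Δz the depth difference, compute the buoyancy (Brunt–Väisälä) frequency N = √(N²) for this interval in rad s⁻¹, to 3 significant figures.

0.0197 rad s⁻¹

Δρ = 1028.19 − 1025.62 = 2.57 kg m⁻³ over Δz = 183 − 120 = 63 m.
N² = (9.81/1026.905) × (2.57/63) = 3.8970 × 10⁻⁴ s⁻².
N = √(3.8970 × 10⁻⁴) = 0.019741 rad s⁻¹ ≈ 0.0197 rad s⁻¹.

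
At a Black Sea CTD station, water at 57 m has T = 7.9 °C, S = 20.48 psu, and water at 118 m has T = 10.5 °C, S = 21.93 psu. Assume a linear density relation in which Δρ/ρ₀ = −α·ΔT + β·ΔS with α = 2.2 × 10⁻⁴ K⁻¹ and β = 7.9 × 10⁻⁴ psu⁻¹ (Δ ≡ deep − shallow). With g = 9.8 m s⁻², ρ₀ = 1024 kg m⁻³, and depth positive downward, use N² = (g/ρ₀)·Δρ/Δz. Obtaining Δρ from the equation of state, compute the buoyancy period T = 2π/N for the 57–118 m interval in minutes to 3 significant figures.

ΔT = +2.6 K, ΔS = +1.45 psu (deep − shallow).
Δρ/ρ₀ = −αΔT + βΔS = -5.72 × 10⁻⁴ + 1.1455 × 10⁻³ = 5.735 × 10⁻⁴, so Δρ ≈ 0.5873 kg m⁻³.
N² = (g/ρ₀)·Δρ/Δz = g·(Δρ/ρ₀)/Δz = 9.8 × 5.735 × 10⁻⁴ / 61 = 9.2136 × 10⁻⁵ s⁻².
N = √(9.2136 × 10⁻⁵) = 9.5987 × 10⁻³ rad s⁻¹ → T = 2π/N = 654.59 s = 10.910 min ≈ 10.9 min.

10.9 min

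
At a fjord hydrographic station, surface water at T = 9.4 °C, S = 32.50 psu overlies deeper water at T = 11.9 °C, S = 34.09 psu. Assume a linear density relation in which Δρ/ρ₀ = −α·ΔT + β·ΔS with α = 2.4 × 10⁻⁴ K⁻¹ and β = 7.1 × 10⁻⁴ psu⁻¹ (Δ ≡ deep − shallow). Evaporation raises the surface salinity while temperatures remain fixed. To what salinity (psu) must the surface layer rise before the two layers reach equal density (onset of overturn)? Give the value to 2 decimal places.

Neutral buoyancy requires −α(T_deep − T_surf) + β(S_deep − S_surf′) = 0.
S_surf′ = S_deep − (α/β)·ΔT = 34.09 − (2.4 × 10⁻⁴/7.1 × 10⁻⁴)·(+2.5) = 33.2449 psu.
Increase required: 33.2449 − 32.50 = 0.7449 psu.

33.24 psu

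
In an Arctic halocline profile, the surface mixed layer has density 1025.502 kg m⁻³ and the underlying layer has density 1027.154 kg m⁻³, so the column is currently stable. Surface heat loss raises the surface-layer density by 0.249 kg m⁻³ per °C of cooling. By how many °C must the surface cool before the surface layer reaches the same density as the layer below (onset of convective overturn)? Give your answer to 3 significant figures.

6.63 °C

Density deficit of the surface layer: 1027.154 − 1025.502 = 1.652 kg m⁻³.
Required change = 1.652 / 0.249 = 6.63 °C.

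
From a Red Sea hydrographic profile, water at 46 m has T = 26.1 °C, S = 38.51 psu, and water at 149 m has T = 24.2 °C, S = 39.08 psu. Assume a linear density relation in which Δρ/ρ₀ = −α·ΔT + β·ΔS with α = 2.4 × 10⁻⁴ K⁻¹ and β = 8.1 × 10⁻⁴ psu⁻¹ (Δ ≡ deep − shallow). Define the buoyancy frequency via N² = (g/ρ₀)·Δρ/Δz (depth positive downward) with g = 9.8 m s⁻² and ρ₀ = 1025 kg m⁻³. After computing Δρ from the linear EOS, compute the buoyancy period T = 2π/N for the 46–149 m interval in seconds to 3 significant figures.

ΔT = -1.9 K, ΔS = +0.57 psu (deep − shallow).
Δρ/ρ₀ = −αΔT + βΔS = 4.56 × 10⁻⁴ + 4.617 × 10⁻⁴ = 9.177 × 10⁻⁴, so Δρ ≈ 0.9406 kg m⁻³.
N² = (g/ρ₀)·Δρ/Δz = g·(Δρ/ρ₀)/Δz = 9.8 × 9.177 × 10⁻⁴ / 103 = 8.7315 × 10⁻⁵ s⁻².
N = √(8.7315 × 10⁻⁵) = 9.3442 × 10⁻³ rad s⁻¹ → T = 2π/N = 672.42 s ≈ 672 s.

672 s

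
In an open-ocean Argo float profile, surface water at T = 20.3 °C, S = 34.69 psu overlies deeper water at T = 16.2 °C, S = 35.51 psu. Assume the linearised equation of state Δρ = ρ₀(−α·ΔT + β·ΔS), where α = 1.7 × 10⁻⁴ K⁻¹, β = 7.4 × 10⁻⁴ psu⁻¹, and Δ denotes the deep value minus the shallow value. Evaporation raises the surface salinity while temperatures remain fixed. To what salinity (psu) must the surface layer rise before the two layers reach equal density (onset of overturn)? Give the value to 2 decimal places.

Neutral buoyancy requires −α(T_deep − T_surf) + β(S_deep − S_surf′) = 0.
S_surf′ = S_deep − (α/β)·ΔT = 35.51 − (1.7 × 10⁻⁴/7.4 × 10⁻⁴)·(-4.1) = 36.4519 psu.
Increase required: 36.4519 − 34.69 = 1.7619 psu.

36.45 psu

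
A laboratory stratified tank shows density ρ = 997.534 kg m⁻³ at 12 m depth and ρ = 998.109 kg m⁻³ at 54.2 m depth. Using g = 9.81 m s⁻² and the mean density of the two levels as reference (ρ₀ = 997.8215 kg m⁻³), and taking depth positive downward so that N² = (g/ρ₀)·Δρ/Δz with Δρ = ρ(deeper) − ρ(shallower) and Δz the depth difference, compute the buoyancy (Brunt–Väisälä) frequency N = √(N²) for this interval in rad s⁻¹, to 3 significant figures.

0.0116 rad s⁻¹

Δρ = 998.109 − 997.534 = 0.575 kg m⁻³ over Δz = 54.2 − 12 = 42.2 m.
N² = (9.81/997.8215) × (0.575/42.2) = 1.3396 × 10⁻⁴ s⁻².
N = √(1.3396 × 10⁻⁴) = 0.011574 rad s⁻¹ ≈ 0.0116 rad s⁻¹.
A positive N² confirms static stability across the interval.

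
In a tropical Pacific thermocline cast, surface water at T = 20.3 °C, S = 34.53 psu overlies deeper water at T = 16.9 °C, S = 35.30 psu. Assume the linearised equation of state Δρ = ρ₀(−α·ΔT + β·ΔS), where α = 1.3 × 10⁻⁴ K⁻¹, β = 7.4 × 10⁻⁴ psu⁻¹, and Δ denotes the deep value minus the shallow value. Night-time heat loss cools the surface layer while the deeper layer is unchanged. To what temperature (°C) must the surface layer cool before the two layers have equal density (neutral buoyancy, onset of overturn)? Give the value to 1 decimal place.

12.5 °C

Neutral buoyancy requires Δρ = 0, i.e. −α(T_deep − T_surf′) + β(S_deep − S_surf) = 0.
T_surf′ = T_deep − (β/α)·ΔS = 16.9 − (7.4 × 10⁻⁴/1.3 × 10⁻⁴)·(+0.77) = 12.517 °C.
Cooling required: 20.3 − (12.517) = 7.783 °C.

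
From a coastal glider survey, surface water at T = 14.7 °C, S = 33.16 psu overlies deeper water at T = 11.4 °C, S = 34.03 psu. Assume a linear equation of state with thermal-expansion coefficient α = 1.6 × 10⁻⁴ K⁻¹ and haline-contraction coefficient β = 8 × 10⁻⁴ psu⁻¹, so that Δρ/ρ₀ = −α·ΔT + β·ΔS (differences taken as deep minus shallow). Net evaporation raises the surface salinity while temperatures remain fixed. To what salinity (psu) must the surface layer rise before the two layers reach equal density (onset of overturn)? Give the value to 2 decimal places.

34.69 psu

Neutral buoyancy requires −α(T_deep − T_surf) + β(S_deep − S_surf′) = 0.
S_surf′ = S_deep − (α/β)·ΔT = 34.03 − (1.6 × 10⁻⁴/8 × 10⁻⁴)·(-3.3) = 34.6900 psu.
Increase required: 34.6900 − 33.16 = 1.5300 psu.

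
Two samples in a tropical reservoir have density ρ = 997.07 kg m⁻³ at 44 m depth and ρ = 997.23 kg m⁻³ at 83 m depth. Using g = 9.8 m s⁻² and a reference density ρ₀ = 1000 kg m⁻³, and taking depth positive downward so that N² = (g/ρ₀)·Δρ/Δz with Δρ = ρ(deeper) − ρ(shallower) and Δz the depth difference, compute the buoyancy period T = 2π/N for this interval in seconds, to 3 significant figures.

Δρ = 997.23 − 997.07 = 0.16 kg m⁻³ over Δz = 83 − 44 = 39 m.
N² = (9.8/1000) × (0.16/39) = 4.0205 × 10⁻⁵ s⁻².
N = √(4.0205 × 10⁻⁵) = 6.3407 × 10⁻³ rad s⁻¹, so T = 2π/N = 990.93 s ≈ 991 s.

991 s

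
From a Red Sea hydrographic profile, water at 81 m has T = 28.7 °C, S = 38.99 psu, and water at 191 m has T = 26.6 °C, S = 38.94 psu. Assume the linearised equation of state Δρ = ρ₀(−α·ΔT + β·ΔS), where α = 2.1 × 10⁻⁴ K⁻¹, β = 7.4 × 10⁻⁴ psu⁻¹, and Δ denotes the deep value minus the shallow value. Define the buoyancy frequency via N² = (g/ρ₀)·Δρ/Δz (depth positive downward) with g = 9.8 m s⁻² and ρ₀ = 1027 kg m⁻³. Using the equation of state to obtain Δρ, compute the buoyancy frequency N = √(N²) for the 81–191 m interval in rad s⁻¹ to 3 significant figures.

ΔT = -2.1 K, ΔS = -0.05 psu (deep − shallow).
Δρ/ρ₀ = −αΔT + βΔS = 4.41 × 10⁻⁴ − 3.70 × 10⁻⁵ = 4.04 × 10⁻⁴, so Δρ ≈ 0.4149 kg m⁻³.
N² = (g/ρ₀)·Δρ/Δz = g·(Δρ/ρ₀)/Δz = 9.8 × 4.04 × 10⁻⁴ / 110 = 3.5993 × 10⁻⁵ s⁻².
N = √(3.5993 × 10⁻⁵) = 5.9994 × 10⁻³ rad s⁻¹ ≈ 6.00 × 10⁻³ rad s⁻¹.

6.00 × 10⁻³ rad s⁻¹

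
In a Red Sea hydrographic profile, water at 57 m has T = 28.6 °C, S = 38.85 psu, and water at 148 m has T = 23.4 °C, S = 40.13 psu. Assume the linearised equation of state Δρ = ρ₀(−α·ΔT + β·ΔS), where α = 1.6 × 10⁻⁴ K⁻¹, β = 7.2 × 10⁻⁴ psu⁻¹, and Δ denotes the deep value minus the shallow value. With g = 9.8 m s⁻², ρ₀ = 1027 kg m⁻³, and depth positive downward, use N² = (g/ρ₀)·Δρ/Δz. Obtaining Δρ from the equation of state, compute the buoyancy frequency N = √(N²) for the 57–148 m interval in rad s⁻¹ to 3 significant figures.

0.0137 rad s⁻¹

ΔT = -5.2 K, ΔS = +1.28 psu (deep − shallow).
Δρ/ρ₀ = −αΔT + βΔS = 8.32 × 10⁻⁴ + 9.216 × 10⁻⁴ = 1.7536 × 10⁻³, so Δρ ≈ 1.801 kg m⁻³.
N² = (g/ρ₀)·Δρ/Δz = g·(Δρ/ρ₀)/Δz = 9.8 × 1.7536 × 10⁻³ / 91 = 1.8885 × 10⁻⁴ s⁻².
N = √(1.8885 × 10⁻⁴) = 0.013742 rad s⁻¹ ≈ 0.0137 rad s⁻¹.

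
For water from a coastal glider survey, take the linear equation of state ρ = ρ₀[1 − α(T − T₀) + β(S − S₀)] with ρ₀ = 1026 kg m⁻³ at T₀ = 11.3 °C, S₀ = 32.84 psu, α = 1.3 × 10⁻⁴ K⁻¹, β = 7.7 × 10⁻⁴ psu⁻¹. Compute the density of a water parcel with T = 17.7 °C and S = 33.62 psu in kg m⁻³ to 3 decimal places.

1025.763 kg m⁻³

T − T₀ = +6.4 K, S − S₀ = +0.78 psu.
Bracket = 1 − α·(+6.4) + β·(+0.78) = 1 + (-2.314 × 10⁻⁴) = 0.9997686.
ρ = 1026 × 0.9997686 = 1025.763 kg m⁻³.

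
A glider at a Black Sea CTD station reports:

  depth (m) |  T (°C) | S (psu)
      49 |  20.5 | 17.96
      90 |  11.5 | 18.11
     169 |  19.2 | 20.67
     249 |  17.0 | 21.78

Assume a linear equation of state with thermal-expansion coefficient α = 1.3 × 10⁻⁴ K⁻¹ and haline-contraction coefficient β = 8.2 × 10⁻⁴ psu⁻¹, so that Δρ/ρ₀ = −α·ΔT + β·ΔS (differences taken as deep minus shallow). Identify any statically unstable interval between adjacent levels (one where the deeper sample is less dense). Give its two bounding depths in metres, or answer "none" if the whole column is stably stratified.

Evaluate Δρ/ρ₀ = −αΔT + βΔS across each adjacent pair:
  49–90 m: −αΔT+βΔS = −(1.3 × 10⁻⁴)(-9.0)+(8.2 × 10⁻⁴)(+0.15) = 1.3 × 10⁻³ → stable
  90–169 m: −αΔT+βΔS = −(1.3 × 10⁻⁴)(+7.7)+(8.2 × 10⁻⁴)(+2.56) = 1.1 × 10⁻³ → stable
  169–249 m: −αΔT+βΔS = −(1.3 × 10⁻⁴)(-2.2)+(8.2 × 10⁻⁴)(+1.11) = 1.2 × 10⁻³ → stable
Every interval has Δρ > 0: the column is stably stratified throughout.

none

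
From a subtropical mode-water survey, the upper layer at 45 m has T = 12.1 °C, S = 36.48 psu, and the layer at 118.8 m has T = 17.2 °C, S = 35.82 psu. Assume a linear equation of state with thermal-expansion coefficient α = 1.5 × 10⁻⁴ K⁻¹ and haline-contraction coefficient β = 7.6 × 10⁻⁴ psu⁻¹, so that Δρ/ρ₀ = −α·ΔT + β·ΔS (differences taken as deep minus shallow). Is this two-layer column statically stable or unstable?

ΔT = 17.2 − 12.1 = +5.1 K and ΔS = 35.82 − 36.48 = -0.66 psu (deep − shallow).
−αΔT = -7.65 × 10⁻⁴; βΔS = -5.016 × 10⁻⁴; sum Δρ/ρ₀ = -1.2666 × 10⁻³.
Δρ/ρ₀ < 0, so Δρ < 0: deeper water is lighter → statically unstable; the column would overturn.

unstable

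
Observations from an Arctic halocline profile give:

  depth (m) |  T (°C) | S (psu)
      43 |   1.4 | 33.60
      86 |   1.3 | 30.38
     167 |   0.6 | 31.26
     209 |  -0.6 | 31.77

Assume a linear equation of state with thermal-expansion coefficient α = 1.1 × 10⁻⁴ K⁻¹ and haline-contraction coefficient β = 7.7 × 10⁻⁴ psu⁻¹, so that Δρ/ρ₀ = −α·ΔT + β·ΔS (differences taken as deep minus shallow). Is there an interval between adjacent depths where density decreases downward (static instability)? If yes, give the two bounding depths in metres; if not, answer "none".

43–86 m

Evaluate Δρ/ρ₀ = −αΔT + βΔS across each adjacent pair:
  43–86 m: −αΔT+βΔS = −(1.1 × 10⁻⁴)(-0.1)+(7.7 × 10⁻⁴)(-3.22) = -2.5 × 10⁻³ → UNSTABLE
  86–167 m: −αΔT+βΔS = −(1.1 × 10⁻⁴)(-0.7)+(7.7 × 10⁻⁴)(+0.88) = 7.5 × 10⁻⁴ → stable
  167–209 m: −αΔT+βΔS = −(1.1 × 10⁻⁴)(-1.2)+(7.7 × 10⁻⁴)(+0.51) = 5.2 × 10⁻⁴ → stable
The 43–86 m interval has Δρ < 0: lighter water underlies denser water.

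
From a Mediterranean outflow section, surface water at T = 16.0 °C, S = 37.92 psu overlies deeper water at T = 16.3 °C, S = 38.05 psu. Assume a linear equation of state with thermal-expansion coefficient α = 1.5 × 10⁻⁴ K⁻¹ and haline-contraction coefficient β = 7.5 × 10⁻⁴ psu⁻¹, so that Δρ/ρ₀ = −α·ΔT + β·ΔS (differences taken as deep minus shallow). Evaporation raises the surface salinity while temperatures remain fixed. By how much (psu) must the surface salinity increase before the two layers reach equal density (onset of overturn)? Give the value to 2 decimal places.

0.07 psu

Neutral buoyancy requires −α(T_deep − T_surf) + β(S_deep − S_surf′) = 0.
S_surf′ = S_deep − (α/β)·ΔT = 38.05 − (1.5 × 10⁻⁴/7.5 × 10⁻⁴)·(+0.3) = 37.9900 psu.
Increase required: 37.9900 − 37.92 = 0.0700 psu.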